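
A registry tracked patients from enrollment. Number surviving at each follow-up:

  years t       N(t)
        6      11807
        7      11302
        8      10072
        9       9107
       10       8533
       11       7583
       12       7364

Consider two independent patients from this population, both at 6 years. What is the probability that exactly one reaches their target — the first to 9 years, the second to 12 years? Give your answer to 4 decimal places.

0.4329

p₁ = N(9)/N(6) = 9107/11807 = 0.771322; p₂ = N(12)/N(6) = 7364/11807 = 0.623698.
P(exactly one) = p₁(1−p₂) + (1−p₁)p₂ = 0.290250 + 0.142626 = 0.432876.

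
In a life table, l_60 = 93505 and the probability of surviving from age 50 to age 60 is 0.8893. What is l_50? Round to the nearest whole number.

l_50 = l_60 / p = 93505 / 0.8893 = 105144.

105144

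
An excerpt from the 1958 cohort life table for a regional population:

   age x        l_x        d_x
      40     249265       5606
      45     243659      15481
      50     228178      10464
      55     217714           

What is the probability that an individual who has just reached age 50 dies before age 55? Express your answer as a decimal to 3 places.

0.046

P(die before 55 | alive at 50) = 1 − l_55/l_50 = 1 − 217714/228178 = (10464)/228178 = 0.045859.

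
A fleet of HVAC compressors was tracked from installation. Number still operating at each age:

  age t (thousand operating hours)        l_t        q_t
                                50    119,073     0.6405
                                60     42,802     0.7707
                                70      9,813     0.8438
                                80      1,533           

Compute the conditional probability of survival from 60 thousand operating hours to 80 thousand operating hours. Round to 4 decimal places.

The conditional survival probability is l_80/l_60 = 1,533/42,802 = 0.035816.

0.0358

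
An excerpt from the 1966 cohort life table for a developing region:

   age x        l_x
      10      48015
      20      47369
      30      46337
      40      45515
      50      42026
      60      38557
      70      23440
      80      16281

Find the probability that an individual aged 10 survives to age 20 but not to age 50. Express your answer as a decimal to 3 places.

We want 10|30q10 = (l_20 − l_50)/l_10.
This is the probability of reaching 20 but not 50, conditional on being alive at 10: (l_20 − l_50) / l_10.
= (47369 − 42026) / 48015 = 5343 / 48015 = 0.111278.

0.111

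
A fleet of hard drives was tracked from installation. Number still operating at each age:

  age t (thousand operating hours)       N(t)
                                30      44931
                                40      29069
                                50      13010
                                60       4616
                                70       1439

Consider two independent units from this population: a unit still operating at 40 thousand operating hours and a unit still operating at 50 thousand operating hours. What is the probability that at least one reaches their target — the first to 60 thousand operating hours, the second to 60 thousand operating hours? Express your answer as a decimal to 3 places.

p₁ = N(60)/N(40) = 4616/29069 = 0.158795; p₂ = N(60)/N(50) = 4616/13010 = 0.354804.
P(at least one) = 1 − (1−p₁)(1−p₂) = 1 − 0.841205 × 0.645196 = 0.457258.

0.457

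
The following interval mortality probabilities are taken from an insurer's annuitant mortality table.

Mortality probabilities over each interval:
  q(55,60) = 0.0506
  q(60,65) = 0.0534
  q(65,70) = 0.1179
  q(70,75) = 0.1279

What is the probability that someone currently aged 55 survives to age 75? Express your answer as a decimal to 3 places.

Chaining the interval survival probabilities: (1 − 0.0506) × (1 − 0.0534) × (1 − 0.1179) × (1 − 0.1279).
= 0.9494 × 0.9466 × 0.8821 × 0.8721 = 0.691353.

0.691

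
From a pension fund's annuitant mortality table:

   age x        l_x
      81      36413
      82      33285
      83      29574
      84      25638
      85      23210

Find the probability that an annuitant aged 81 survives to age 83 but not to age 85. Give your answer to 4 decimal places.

We want 2|2q81 = (l_83 − l_85)/l_81.
This is the probability of reaching 83 but not 85, conditional on being alive at 81: (l_83 − l_85) / l_81.
= (29574 − 23210) / 36413 = 6364 / 36413 = 0.174773.

0.1748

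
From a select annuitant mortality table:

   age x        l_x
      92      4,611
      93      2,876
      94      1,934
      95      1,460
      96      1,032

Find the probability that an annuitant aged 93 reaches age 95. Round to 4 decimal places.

0.5076

The conditional survival probability is l_95/l_93 = 1,460/2,876 = 0.507650.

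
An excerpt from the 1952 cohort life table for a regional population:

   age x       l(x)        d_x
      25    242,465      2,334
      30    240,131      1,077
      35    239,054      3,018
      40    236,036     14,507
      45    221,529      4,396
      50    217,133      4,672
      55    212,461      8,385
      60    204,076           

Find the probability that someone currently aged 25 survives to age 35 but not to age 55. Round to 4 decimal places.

This is the probability of reaching 35 but not 55, conditional on being alive at 25: (l(35) − l(55)) / l(25).
= (239,054 − 212,461) / 242,465 = 26,593 / 242,465 = 0.109678.

0.1097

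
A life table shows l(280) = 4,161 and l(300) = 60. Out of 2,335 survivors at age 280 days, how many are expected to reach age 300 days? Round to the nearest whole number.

34

The relevant probability is 60/4,161 = 0.014420.
Expected number = 2,335 × 0.014420 = 34.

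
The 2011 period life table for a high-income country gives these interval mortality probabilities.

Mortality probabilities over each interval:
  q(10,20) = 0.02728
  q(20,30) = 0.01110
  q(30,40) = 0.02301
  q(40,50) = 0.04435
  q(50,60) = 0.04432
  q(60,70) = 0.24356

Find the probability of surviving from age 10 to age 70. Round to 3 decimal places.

0.649

Chaining the interval survival probabilities: (1 − 0.02728) × (1 − 0.01110) × (1 − 0.02301) × (1 − 0.04435) × (1 − 0.04432) × (1 − 0.24356).
= 0.97272 × 0.98890 × 0.97699 × 0.95565 × 0.95568 × 0.75644 = 0.649256.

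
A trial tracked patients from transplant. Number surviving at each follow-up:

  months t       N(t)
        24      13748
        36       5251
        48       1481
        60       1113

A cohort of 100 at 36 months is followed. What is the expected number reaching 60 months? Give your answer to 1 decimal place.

21.2

The relevant probability is 1113/5251 = 0.211960.
Expected number = 100 × 0.211960 = 21.2.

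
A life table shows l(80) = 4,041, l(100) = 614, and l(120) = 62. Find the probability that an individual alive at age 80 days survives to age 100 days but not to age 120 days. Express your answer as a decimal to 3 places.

0.137

This is the probability of reaching 100 but not 120, conditional on being alive at 80: (l(100) − l(120)) / l(80).
= (614 − 62) / 4,041 = 552 / 4,041 = 0.136600.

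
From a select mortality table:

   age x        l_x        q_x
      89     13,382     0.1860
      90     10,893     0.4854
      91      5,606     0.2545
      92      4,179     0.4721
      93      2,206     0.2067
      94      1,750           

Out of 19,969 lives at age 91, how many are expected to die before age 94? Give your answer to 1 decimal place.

13735.4

The relevant probability is 1 − 1,750/5,606 = 0.687834.
Expected number = 19,969 × 0.687834 = 13735.4.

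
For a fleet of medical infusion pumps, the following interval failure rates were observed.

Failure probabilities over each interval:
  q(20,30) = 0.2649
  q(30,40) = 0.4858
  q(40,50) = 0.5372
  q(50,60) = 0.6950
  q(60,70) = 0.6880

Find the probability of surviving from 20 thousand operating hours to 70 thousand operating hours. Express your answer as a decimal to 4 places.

The overall survival probability is (1 − 0.2649) × (1 − 0.4858) × (1 − 0.5372) × (1 − 0.6950) × (1 − 0.6880).
= 0.7351 × 0.5142 × 0.4628 × 0.3050 × 0.3120 = 0.016647.

0.0166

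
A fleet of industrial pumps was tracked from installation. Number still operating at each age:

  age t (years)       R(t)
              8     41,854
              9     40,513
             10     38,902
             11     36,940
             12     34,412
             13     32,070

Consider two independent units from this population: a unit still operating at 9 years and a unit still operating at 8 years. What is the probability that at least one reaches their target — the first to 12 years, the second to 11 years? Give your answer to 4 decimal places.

p₁ = R(12)/R(9) = 34,412/40,513 = 0.849406; p₂ = R(11)/R(8) = 36,940/41,854 = 0.882592.
P(at least one) = 1 − (1−p₁)(1−p₂) = 1 − 0.150594 × 0.117408 = 0.982319.

0.9823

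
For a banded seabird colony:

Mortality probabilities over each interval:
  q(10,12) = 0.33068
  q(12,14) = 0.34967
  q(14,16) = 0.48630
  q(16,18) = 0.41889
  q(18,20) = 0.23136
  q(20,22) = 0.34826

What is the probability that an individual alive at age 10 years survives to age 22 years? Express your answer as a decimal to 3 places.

Chaining the interval survival probabilities: (1 − 0.33068) × (1 − 0.34967) × (1 − 0.48630) × (1 − 0.41889) × (1 − 0.23136) × (1 − 0.34826).
= 0.66932 × 0.65033 × 0.51370 × 0.58111 × 0.76864 × 0.65174 = 0.065093.

0.065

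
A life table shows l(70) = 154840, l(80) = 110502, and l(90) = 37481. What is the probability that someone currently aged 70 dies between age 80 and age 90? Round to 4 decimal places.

0.4716

This is the probability of reaching 80 but not 90, conditional on being alive at 70: (l(80) − l(90)) / l(70).
= (110502 − 37481) / 154840 = 73021 / 154840 = 0.471590.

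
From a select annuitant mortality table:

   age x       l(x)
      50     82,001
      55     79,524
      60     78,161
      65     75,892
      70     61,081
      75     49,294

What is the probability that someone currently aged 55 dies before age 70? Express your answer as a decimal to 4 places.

0.2319

P(die before 70 | alive at 55) = 1 − l(70)/l(55) = 1 − 61,081/79,524 = (18,443)/79,524 = 0.231917.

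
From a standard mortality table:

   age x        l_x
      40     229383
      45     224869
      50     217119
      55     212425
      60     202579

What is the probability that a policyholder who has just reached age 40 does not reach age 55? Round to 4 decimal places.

P(die before 55 | alive at 40) = 1 − l_55/l_40 = 1 − 212425/229383 = (16958)/229383 = 0.073929.

0.0739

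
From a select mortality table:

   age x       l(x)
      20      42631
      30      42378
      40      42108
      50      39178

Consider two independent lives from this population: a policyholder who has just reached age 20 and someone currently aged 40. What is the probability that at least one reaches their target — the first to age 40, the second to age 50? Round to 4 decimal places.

0.9991

p₁ = l(40)/l(20) = 42108/42631 = 0.987732; p₂ = l(50)/l(40) = 39178/42108 = 0.930417.
P(at least one) = 1 − (1−p₁)(1−p₂) = 1 − 0.012268 × 0.069583 = 0.999146.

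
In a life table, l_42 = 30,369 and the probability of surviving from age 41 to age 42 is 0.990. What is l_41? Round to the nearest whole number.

30676

l_41 = l_42 / p = 30,369 / 0.990 = 30676.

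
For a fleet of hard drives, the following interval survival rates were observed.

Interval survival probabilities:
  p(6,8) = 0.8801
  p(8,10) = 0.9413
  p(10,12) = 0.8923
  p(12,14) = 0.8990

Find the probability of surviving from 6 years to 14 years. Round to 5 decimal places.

0.66455

The overall survival probability is 0.8801 × 0.9413 × 0.8923 × 0.8990.
= 0.664555.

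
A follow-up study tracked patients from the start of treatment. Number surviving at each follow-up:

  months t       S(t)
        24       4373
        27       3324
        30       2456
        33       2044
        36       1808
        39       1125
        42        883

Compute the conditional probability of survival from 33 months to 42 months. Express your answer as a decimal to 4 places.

The conditional survival probability is S(42)/S(33) = 883/2044 = 0.431996.

0.4320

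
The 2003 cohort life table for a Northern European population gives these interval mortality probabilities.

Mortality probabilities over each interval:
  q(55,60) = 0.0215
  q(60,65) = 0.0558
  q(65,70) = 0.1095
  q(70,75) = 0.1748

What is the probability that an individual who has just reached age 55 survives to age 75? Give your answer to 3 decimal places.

P(survive 55→75) = (1 − 0.0215) × (1 − 0.0558) × (1 − 0.1095) × (1 − 0.1748).
= 0.9785 × 0.9442 × 0.8905 × 0.8252 = 0.678919.

0.679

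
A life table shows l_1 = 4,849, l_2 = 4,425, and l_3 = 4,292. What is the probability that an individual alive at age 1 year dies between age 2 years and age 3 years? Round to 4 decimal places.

0.0274

This is the probability of reaching 2 but not 3, conditional on being alive at 1: (l_2 − l_3) / l_1.
= (4,425 − 4,292) / 4,849 = 133 / 4,849 = 0.027428.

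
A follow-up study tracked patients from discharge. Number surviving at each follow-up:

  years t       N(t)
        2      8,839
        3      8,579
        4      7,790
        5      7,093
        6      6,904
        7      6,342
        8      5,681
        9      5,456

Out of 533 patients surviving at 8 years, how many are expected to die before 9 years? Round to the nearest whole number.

The relevant probability is 1 − 5,456/5,681 = 0.039606.
Expected number = 533 × 0.039606 = 21.

21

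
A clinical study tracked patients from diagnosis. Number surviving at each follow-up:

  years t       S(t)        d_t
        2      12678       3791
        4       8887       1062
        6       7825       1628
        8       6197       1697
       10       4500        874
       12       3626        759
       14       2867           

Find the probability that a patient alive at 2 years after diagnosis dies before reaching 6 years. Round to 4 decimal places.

0.3828

P(die before 6 | alive at 2) = 1 − S(6)/S(2) = 1 − 7825/12678 = (4853)/12678 = 0.382789.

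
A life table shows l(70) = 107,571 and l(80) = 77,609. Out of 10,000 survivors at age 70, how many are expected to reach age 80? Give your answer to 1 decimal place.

The relevant probability is 77,609/107,571 = 0.721468.
Expected number = 10,000 × 0.721468 = 7214.7.

7214.7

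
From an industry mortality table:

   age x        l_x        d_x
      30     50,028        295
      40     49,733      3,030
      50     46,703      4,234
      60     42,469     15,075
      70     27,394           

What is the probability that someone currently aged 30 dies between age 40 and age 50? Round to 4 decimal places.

This is the probability of reaching 40 but not 50, conditional on being alive at 30: (l_40 − l_50) / l_30.
= (49,733 − 46,703) / 50,028 = 3,030 / 50,028 = 0.060566.

0.0606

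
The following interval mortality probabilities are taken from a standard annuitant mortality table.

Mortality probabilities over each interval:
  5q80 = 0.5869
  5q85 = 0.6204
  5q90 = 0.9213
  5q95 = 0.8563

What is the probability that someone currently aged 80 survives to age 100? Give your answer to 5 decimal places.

0.00177

Chaining the interval survival probabilities: (1 − 0.5869) × (1 − 0.6204) × (1 − 0.9213) × (1 − 0.8563).
= 0.4131 × 0.3796 × 0.0787 × 0.1437 = 0.001773.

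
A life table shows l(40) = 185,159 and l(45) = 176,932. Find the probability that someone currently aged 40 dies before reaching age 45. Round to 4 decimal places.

0.0444

P(die before 45 | alive at 40) = 1 − l(45)/l(40) = 1 − 176,932/185,159 = (8,227)/185,159 = 0.044432.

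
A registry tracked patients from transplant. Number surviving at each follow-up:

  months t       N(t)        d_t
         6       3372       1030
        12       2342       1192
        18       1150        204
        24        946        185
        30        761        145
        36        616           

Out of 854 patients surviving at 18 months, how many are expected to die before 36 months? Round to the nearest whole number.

The relevant probability is 1 − 616/1150 = 0.464348.
Expected number = 854 × 0.464348 = 397.

397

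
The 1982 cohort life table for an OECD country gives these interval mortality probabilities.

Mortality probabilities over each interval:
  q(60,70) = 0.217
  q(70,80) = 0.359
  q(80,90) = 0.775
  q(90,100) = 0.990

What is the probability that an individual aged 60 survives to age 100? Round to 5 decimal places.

0.00113

P(survive 60→100) = (1 − 0.217) × (1 − 0.359) × (1 − 0.775) × (1 − 0.990).
= 0.783 × 0.641 × 0.225 × 0.010 = 0.001129.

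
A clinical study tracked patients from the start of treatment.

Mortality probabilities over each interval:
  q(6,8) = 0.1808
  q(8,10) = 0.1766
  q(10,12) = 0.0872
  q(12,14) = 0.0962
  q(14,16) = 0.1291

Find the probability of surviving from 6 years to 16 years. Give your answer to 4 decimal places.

0.4846

Survival from 6 to 16 is the product of surviving each interval: (1 − 0.1808) × (1 − 0.1766) × (1 − 0.0872) × (1 − 0.0962) × (1 − 0.1291).
= 0.8192 × 0.8234 × 0.9128 × 0.9038 × 0.8709 = 0.484638.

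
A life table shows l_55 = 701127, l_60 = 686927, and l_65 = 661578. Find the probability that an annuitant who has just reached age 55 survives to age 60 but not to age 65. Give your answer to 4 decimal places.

We want 5|5q55 = (l_60 − l_65)/l_55.
This is the probability of reaching 60 but not 65, conditional on being alive at 55: (l_60 − l_65) / l_55.
= (686927 − 661578) / 701127 = 25349 / 701127 = 0.036155.

0.0362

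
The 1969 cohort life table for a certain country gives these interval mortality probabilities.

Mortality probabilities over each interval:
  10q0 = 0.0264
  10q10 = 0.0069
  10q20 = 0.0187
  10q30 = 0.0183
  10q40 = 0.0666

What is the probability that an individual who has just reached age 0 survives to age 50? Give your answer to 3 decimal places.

The overall survival probability is (1 − 0.0264) × (1 − 0.0069) × (1 − 0.0187) × (1 − 0.0183) × (1 − 0.0666).
= 0.9736 × 0.9931 × 0.9813 × 0.9817 × 0.9334 = 0.869405.

0.869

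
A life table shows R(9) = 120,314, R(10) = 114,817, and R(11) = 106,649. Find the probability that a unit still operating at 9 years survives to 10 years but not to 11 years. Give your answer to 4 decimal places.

This is the probability of reaching 10 but not 11, conditional on being operational at 9: (R(10) − R(11)) / R(9).
= (114,817 − 106,649) / 120,314 = 8,168 / 120,314 = 0.067889.

0.0679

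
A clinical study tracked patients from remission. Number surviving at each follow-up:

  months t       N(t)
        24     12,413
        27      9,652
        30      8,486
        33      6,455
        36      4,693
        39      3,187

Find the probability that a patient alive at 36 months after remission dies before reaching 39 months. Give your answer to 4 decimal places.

P(die before 39 | alive at 36) = 1 − N(39)/N(36) = 1 − 3,187/4,693 = (1,506)/4,693 = 0.320903.

0.3209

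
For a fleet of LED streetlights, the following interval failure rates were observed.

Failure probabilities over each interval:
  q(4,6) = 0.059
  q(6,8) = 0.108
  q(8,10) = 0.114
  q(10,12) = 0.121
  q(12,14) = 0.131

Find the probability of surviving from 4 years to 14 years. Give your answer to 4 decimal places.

Survival from 4 to 14 is the product of surviving each interval: (1 − 0.059) × (1 − 0.108) × (1 − 0.114) × (1 − 0.121) × (1 − 0.131).
= 0.941 × 0.892 × 0.886 × 0.879 × 0.869 = 0.568063.

0.5681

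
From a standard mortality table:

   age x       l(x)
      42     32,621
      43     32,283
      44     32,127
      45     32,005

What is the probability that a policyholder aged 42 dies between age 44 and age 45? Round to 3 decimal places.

This is the probability of reaching 44 but not 45, conditional on being alive at 42: (l(44) − l(45)) / l(42).
= (32,127 − 32,005) / 32,621 = 122 / 32,621 = 0.003740.

0.004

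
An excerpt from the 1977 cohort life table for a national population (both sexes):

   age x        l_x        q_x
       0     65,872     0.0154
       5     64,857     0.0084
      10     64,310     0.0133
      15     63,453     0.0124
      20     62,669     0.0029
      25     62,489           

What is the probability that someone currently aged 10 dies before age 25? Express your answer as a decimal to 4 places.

0.0283

P(die before 25 | alive at 10) = 1 − l_25/l_10 = 1 − 62,489/64,310 = (1,821)/64,310 = 0.028316.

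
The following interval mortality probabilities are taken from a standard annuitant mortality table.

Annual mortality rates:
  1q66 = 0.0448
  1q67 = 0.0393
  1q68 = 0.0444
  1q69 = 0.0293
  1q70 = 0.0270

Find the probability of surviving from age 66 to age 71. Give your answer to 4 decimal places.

5p66 = (1 − 0.0448) × (1 − 0.0393) × (1 − 0.0444) × (1 − 0.0293) × (1 − 0.0270).
= 0.9552 × 0.9607 × 0.9556 × 0.9707 × 0.9730 = 0.828240.

0.8282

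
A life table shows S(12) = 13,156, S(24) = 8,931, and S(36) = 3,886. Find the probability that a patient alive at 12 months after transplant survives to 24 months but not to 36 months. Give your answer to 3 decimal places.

0.383

This is the probability of reaching 24 but not 36, conditional on being alive at 12: (S(24) − S(36)) / S(12).
= (8,931 − 3,886) / 13,156 = 5,045 / 13,156 = 0.383475.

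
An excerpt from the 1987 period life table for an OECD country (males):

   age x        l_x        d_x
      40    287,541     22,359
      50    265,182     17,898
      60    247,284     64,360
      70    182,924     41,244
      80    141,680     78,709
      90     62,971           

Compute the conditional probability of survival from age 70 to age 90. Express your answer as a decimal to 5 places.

We want 20p70 = l_90/l_70.
The conditional survival probability is l_90/l_70 = 62,971/182,924 = 0.344247.

0.34425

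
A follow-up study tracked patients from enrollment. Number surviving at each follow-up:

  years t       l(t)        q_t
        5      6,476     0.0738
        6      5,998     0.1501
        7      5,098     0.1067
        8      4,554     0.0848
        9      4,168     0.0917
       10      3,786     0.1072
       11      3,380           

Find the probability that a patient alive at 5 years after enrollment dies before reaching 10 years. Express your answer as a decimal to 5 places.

0.41538

P(die before 10 | alive at 5) = 1 − l(10)/l(5) = 1 − 3,786/6,476 = (2,690)/6,476 = 0.415380.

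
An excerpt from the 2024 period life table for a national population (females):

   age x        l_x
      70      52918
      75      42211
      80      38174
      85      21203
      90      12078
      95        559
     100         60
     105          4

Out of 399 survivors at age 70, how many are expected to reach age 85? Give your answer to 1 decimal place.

The relevant probability is 21203/52918 = 0.400677.
Expected number = 399 × 0.400677 = 159.9.

159.9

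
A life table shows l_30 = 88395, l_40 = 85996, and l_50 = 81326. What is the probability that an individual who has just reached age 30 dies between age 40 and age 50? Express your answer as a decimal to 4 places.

We want 10|10q30 = (l_40 − l_50)/l_30.
This is the probability of reaching 40 but not 50, conditional on being alive at 30: (l_40 − l_50) / l_30.
= (85996 − 81326) / 88395 = 4670 / 88395 = 0.052831.

0.0528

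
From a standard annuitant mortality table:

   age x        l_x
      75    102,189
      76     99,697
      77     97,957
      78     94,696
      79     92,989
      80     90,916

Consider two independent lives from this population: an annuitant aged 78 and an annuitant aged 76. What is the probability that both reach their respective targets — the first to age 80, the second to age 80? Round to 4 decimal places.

0.8755

p₁ = l_80/l_78 = 90,916/94,696 = 0.960083; p₂ = l_80/l_76 = 90,916/99,697 = 0.911923.
P(both) = p₁ × p₂ = 0.960083 × 0.911923 = 0.875522.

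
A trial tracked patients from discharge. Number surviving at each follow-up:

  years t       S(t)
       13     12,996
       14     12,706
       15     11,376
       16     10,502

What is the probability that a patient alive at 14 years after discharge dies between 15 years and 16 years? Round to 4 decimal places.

0.0688

This is the probability of reaching 15 but not 16, conditional on being alive at 14: (S(15) − S(16)) / S(14).
= (11,376 − 10,502) / 12,706 = 874 / 12,706 = 0.068786.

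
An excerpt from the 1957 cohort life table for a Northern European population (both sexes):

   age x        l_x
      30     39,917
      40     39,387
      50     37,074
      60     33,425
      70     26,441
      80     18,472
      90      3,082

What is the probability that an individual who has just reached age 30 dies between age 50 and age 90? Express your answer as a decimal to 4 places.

0.8516

We want 20|40q30 = (l_50 − l_90)/l_30.
This is the probability of reaching 50 but not 90, conditional on being alive at 30: (l_50 − l_90) / l_30.
= (37,074 − 3,082) / 39,917 = 33,992 / 39,917 = 0.851567.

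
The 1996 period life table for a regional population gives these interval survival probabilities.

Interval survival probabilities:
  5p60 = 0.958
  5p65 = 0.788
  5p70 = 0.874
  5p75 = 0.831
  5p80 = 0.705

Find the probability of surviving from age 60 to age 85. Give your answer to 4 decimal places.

Survival from 60 to 85 is the product of surviving each interval: 0.958 × 0.788 × 0.874 × 0.831 × 0.705.
= 0.386539.

0.3865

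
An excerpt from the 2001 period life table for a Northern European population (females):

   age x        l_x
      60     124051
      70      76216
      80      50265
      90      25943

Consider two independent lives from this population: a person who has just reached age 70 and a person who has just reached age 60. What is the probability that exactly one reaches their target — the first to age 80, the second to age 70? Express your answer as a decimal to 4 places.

0.4635

p₁ = l_80/l_70 = 50265/76216 = 0.659507; p₂ = l_70/l_60 = 76216/124051 = 0.614392.
P(exactly one) = p₁(1−p₂) + (1−p₁)p₂ = 0.254311 + 0.209196 = 0.463507.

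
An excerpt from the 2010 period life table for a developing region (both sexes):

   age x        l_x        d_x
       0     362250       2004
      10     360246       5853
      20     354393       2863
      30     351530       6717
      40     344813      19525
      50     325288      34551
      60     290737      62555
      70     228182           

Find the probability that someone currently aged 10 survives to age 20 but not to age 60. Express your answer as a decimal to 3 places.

This is the probability of reaching 20 but not 60, conditional on being alive at 10: (l_20 − l_60) / l_10.
= (354393 − 290737) / 360246 = 63656 / 360246 = 0.176701.

0.177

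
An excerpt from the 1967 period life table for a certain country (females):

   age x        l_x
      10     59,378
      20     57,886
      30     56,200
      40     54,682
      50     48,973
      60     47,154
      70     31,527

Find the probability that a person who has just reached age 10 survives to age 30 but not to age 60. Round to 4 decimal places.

We want 20|30q10 = (l_30 − l_60)/l_10.
This is the probability of reaching 30 but not 60, conditional on being alive at 10: (l_30 − l_60) / l_10.
= (56,200 − 47,154) / 59,378 = 9,046 / 59,378 = 0.152346.

0.1523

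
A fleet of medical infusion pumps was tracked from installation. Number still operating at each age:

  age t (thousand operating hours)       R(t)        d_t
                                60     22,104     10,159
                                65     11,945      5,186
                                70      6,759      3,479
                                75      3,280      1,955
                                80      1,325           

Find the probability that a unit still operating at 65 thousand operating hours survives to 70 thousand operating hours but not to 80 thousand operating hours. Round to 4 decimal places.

0.4549

This is the probability of reaching 70 but not 80, conditional on being operational at 65: (R(70) − R(80)) / R(65).
= (6,759 − 1,325) / 11,945 = 5,434 / 11,945 = 0.454918.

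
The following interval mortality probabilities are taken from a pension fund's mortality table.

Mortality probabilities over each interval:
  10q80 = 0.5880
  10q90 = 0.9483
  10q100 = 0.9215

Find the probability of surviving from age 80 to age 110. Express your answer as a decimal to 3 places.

0.002

30p80 = (1 − 0.5880) × (1 − 0.9483) × (1 − 0.9215).
= 0.4120 × 0.0517 × 0.0785 = 0.001672.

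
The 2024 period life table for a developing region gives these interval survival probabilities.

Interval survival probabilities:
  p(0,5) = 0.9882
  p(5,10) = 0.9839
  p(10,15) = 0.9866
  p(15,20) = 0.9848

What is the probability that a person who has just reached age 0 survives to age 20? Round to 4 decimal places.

Chaining the interval survival probabilities: 0.9882 × 0.9839 × 0.9866 × 0.9848.
= 0.944681.

0.9447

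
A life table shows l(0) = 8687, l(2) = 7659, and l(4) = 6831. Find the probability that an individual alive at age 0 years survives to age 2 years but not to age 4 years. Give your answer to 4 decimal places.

0.0953

This is the probability of reaching 2 but not 4, conditional on being alive at 0: (l(2) − l(4)) / l(0).
= (7659 − 6831) / 8687 = 828 / 8687 = 0.095315.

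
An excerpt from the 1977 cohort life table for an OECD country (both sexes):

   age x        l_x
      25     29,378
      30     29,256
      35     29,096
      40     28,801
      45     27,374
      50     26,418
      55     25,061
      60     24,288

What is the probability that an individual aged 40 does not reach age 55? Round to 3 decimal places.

0.130

P(die before 55 | alive at 40) = 1 − l_55/l_40 = 1 − 25,061/28,801 = (3,740)/28,801 = 0.129857.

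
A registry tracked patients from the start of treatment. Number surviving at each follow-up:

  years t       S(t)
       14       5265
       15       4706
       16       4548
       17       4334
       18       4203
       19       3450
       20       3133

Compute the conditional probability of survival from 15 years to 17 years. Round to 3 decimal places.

The conditional survival probability is S(17)/S(15) = 4334/4706 = 0.920952.

0.921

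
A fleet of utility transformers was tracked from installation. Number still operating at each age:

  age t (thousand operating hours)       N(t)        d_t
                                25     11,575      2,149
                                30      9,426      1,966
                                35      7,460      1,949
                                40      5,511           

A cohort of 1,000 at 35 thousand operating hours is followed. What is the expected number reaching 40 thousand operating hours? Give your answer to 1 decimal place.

The relevant probability is 5,511/7,460 = 0.738740.
Expected number = 1,000 × 0.738740 = 738.7.

738.7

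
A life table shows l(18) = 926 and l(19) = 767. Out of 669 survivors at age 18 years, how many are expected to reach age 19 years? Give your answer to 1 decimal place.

554.1

The relevant probability is 767/926 = 0.828294.
Expected number = 669 × 0.828294 = 554.1.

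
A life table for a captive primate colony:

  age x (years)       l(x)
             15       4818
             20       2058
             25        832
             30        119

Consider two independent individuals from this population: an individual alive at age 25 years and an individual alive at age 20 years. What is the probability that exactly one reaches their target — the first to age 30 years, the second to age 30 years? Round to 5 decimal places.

0.18431

p₁ = l(30)/l(25) = 119/832 = 0.143029; p₂ = l(30)/l(20) = 119/2058 = 0.057823.
P(exactly one) = p₁(1−p₂) + (1−p₁)p₂ = 0.134759 + 0.049553 = 0.184311.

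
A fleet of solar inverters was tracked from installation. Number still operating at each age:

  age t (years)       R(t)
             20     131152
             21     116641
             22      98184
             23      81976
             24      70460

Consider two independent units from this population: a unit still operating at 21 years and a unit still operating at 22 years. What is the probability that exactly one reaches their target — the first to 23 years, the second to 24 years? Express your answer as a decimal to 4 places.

p₁ = R(23)/R(21) = 81976/116641 = 0.702806; p₂ = R(24)/R(22) = 70460/98184 = 0.717632.
P(exactly one) = p₁(1−p₂) + (1−p₁)p₂ = 0.198450 + 0.213276 = 0.411726.

0.4117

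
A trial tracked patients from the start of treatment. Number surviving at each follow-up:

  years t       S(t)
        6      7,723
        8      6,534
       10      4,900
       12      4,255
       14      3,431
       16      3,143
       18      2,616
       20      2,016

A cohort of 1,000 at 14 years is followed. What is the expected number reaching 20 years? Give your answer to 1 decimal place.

The relevant probability is 2,016/3,431 = 0.587584.
Expected number = 1,000 × 0.587584 = 587.6.

587.6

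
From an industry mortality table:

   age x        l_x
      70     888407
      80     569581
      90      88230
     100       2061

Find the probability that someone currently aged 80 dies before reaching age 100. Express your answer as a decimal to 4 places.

0.9964

P(die before 100 | alive at 80) = 1 − l_100/l_80 = 1 − 2061/569581 = (567520)/569581 = 0.996382.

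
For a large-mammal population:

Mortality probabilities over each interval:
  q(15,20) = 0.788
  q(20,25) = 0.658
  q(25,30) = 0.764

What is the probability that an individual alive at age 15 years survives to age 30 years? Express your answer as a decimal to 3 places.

Survival from 15 to 30 is the product of surviving each interval: (1 − 0.788) × (1 − 0.658) × (1 − 0.764).
= 0.212 × 0.342 × 0.236 = 0.017111.

0.017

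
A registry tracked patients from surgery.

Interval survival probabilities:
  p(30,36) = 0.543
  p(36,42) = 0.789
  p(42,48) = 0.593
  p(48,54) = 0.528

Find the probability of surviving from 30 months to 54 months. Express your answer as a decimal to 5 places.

Chaining the interval survival probabilities: 0.543 × 0.789 × 0.593 × 0.528.
= 0.134142.

0.13414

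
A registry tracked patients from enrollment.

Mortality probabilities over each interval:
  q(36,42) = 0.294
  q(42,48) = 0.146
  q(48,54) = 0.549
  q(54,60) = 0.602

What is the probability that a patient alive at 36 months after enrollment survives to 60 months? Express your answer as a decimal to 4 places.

Survival from 36 to 60 is the product of surviving each interval: (1 − 0.294) × (1 − 0.146) × (1 − 0.549) × (1 − 0.602).
= 0.706 × 0.854 × 0.451 × 0.398 = 0.108224.

0.1082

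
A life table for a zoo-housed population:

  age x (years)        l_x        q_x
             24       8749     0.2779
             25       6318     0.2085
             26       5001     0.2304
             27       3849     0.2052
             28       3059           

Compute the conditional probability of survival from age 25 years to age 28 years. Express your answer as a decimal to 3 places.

The conditional survival probability is l_28/l_25 = 3059/6318 = 0.484172.

0.484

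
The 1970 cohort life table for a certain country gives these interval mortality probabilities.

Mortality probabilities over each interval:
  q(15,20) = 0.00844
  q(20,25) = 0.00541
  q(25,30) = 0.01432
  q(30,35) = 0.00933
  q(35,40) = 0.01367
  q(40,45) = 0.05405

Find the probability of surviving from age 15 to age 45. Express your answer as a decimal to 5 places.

Chaining the interval survival probabilities: (1 − 0.00844) × (1 − 0.00541) × (1 − 0.01432) × (1 − 0.00933) × (1 − 0.01367) × (1 − 0.05405).
= 0.99156 × 0.99459 × 0.98568 × 0.99067 × 0.98633 × 0.94595 = 0.898501.

0.89850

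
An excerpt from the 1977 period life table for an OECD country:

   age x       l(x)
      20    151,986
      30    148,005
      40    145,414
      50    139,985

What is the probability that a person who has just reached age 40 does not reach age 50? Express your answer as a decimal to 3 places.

0.037

P(die before 50 | alive at 40) = 1 − l(50)/l(40) = 1 − 139,985/145,414 = (5,429)/145,414 = 0.037335.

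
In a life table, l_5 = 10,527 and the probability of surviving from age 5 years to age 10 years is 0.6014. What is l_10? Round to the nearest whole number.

l_10 = l_5 × p = 10,527 × 0.6014 = 6331.

6331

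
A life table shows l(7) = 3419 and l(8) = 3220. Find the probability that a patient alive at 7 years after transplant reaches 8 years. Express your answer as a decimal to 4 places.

The conditional survival probability is l(8)/l(7) = 3220/3419 = 0.941796.

0.9418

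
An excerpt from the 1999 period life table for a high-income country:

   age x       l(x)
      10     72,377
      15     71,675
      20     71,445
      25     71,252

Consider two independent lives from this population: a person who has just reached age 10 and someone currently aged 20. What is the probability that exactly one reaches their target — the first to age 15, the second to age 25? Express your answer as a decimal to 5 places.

p₁ = l(15)/l(10) = 71,675/72,377 = 0.990301; p₂ = l(25)/l(20) = 71,252/71,445 = 0.997299.
P(exactly one) = p₁(1−p₂) + (1−p₁)p₂ = 0.002675 + 0.009673 = 0.012348.

0.01235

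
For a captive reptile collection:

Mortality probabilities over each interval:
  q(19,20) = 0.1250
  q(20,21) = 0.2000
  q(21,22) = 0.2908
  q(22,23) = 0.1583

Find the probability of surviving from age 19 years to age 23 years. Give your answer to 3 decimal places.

Chaining the interval survival probabilities: (1 − 0.1250) × (1 − 0.2000) × (1 − 0.2908) × (1 − 0.1583).
= 0.8750 × 0.8000 × 0.7092 × 0.8417 = 0.417854.

0.418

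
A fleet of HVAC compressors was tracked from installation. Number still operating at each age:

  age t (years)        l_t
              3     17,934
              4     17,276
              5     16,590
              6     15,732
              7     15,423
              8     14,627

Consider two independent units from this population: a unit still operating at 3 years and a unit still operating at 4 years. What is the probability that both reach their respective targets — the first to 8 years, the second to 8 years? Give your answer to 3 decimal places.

p₁ = l_8/l_3 = 14,627/17,934 = 0.815602; p₂ = l_8/l_4 = 14,627/17,276 = 0.846666.
P(both) = p₁ × p₂ = 0.815602 × 0.846666 = 0.690542.

0.691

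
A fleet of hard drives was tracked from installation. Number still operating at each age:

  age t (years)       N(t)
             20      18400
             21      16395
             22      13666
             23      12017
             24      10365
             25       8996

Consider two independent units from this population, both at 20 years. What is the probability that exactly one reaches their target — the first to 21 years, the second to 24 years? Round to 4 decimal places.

0.4505

p₁ = N(21)/N(20) = 16395/18400 = 0.891033; p₂ = N(24)/N(20) = 10365/18400 = 0.563315.
P(exactly one) = p₁(1−p₂) + (1−p₁)p₂ = 0.389101 + 0.061383 = 0.450483.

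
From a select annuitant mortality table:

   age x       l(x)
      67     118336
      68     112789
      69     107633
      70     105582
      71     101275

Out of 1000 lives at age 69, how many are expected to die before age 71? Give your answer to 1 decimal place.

59.1

The relevant probability is 1 − 101275/107633 = 0.059071.
Expected number = 1000 × 0.059071 = 59.1.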